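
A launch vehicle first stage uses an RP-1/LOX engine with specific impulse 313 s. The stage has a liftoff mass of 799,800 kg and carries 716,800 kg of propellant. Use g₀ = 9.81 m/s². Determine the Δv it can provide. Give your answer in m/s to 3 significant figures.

Δv ≈ 6960 m/s

v_e = Isp · g₀ = 313 × 9.81 = 3070.5 m/s.
m_f = m₀ − m_prop = 799,800 − 716,800 = 83,000 kg.
Rocket equation: Δv = v_e · ln(m₀/m_f) = 3070.5 × ln(9.636) = 3070.5 × 2.2655 ≈ 6956.4 m/s.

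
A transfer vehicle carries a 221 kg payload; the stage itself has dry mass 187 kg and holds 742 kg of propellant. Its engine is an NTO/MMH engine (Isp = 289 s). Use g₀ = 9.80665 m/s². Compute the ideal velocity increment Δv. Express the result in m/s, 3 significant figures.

v_e = Isp · g₀ = 289 × 9.80665 = 2834.1 m/s.
m₀ = payload + dry + propellant = 221 + 187 + 742 = 1,150 kg.
m_f = payload + dry = 221 + 187 = 408 kg.
Rocket equation: Δv = v_e · ln(m₀/m_f) = 2834.1 × ln(2.819) = 2834.1 × 1.0363 ≈ 2936.9 m/s.

Δv ≈ 2940 m/s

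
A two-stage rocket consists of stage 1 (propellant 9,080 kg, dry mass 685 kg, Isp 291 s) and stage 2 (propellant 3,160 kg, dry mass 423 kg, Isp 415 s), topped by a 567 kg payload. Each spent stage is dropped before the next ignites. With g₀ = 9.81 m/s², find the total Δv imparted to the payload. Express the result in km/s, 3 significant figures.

Ignition mass of stage 1 = 9,080+685 + 3,160+423 + 567 = 13,915 kg.
Stage 1: m₀ = 13,915 kg, m_f = 13,915 − 9,080 = 4,835 kg; Δv = 291×9.81×ln(2.878) = 2854.7×1.0571 ≈ 3018 m/s.
Stage 2: m₀ = 4,150 kg, m_f = 4,150 − 3,160 = 990 kg; Δv = 415×9.81×ln(4.192) = 4071.2×1.4332 ≈ 5835 m/s.
Total Δv = 3018 + 5835 = 8853 m/s.

Δv ≈ 8.85 km/s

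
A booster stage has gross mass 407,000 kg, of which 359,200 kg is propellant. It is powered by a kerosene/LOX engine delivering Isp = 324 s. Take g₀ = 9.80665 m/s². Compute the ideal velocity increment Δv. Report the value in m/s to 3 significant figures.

Δv ≈ 6810 m/s

v_e = Isp · g₀ = 324 × 9.80665 = 3177.4 m/s.
m_f = m₀ − m_prop = 407,000 − 359,200 = 47,800 kg.
Δv = v_e · ln(m₀/m_f) = 3177.4 × ln(8.515) = 3177.4 × 2.1418 ≈ 6805.2 m/s.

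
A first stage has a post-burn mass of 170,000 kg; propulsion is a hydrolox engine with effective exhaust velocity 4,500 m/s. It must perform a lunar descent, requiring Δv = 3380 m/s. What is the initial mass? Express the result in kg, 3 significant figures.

m₀/m_f = exp(Δv / v_e) = exp(3380 / 4500.0) = exp(0.7511) = 2.1194.
m₀ = m_f × 2.1194 = 170,000 × 2.1194 = 360,298 kg.

initial mass ≈ 360000 kg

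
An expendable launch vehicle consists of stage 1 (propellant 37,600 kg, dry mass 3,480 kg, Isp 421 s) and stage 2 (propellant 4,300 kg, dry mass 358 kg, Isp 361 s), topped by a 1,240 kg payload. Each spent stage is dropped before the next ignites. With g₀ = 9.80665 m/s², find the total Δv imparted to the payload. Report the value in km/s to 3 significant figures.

Δv ≈ 11.3 km/s

Ignition mass of stage 1 = 37,600+3,480 + 4,300+358 + 1,240 = 46,978 kg.
Stage 1: m₀ = 46,978 kg, m_f = 46,978 − 37,600 = 9,378 kg; Δv = 421×9.80665×ln(5.009) = 4128.6×1.6113 ≈ 6652 m/s.
Stage 2: m₀ = 5,898 kg, m_f = 5,898 − 4,300 = 1,598 kg; Δv = 361×9.80665×ln(3.691) = 3540.2×1.3059 ≈ 4623 m/s.
Total Δv = 6652 + 4623 = 11275 m/s.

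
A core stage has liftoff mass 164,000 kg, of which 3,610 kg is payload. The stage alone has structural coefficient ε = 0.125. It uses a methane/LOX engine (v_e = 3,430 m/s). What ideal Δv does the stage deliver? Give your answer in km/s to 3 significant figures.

Δv ≈ 6.64 km/s

Stage wet mass = m₀ − payload = 164,000 − 3,610 = 160,390 kg.
Stage dry mass = ε × stage wet mass = 0.125 × 160,390 = 20,048.8 kg.
Burnout mass m_f = stage dry + payload = 20,048.8 + 3,610 = 23,658.8 kg.
By the Tsiolkovsky rocket equation, Δv = v_e · ln(164,000/23,658.8) = 3430.0 × ln(6.932) = 3430.0 × 1.9361 ≈ 6641 m/s.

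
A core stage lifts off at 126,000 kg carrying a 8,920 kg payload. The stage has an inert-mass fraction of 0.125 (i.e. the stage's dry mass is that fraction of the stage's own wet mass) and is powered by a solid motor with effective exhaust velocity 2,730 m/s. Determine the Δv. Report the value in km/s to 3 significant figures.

Stage wet mass = m₀ − payload = 126,000 − 8,920 = 117,080 kg.
Stage dry mass = ε × stage wet mass = 0.125 × 117,080 = 14,635 kg.
Burnout mass m_f = stage dry + payload = 14,635 + 8,920 = 23,555 kg.
By the Tsiolkovsky rocket equation, Δv = v_e · ln(126,000/23,555) = 2730.0 × ln(5.349) = 2730.0 × 1.6769 ≈ 4578 m/s.

Δv ≈ 4.58 km/s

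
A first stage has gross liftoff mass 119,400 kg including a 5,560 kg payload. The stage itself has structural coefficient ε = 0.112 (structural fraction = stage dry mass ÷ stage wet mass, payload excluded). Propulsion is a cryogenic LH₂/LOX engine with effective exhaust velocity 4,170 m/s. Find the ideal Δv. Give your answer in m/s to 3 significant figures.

Stage wet mass = m₀ − payload = 119,400 − 5,560 = 113,840 kg.
Stage dry mass = ε × stage wet mass = 0.112 × 113,840 = 12,750.1 kg.
Burnout mass m_f = stage dry + payload = 12,750.1 + 5,560 = 18,310.1 kg.
Δv = v_e · ln(119,400/18,310.1) = 4170.0 × ln(6.521) = 4170.0 × 1.8750 ≈ 7819 m/s.

Δv ≈ 7820 m/s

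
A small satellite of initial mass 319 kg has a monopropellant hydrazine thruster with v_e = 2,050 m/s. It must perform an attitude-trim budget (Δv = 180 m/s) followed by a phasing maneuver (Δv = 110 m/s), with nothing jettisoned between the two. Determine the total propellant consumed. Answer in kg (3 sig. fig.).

After the first burn: m = 319 × exp(−180/2050.0) = 319 × 0.91594 = 292.185 kg.
After the second burn: m = 292.185 × exp(−110/2050.0) = 292.185 × 0.94776 = 276.921 kg.
Total propellant = m₀ − m_final = 319 − 276.921 = 42.079 kg.

total propellant consumed ≈ 42.1 kg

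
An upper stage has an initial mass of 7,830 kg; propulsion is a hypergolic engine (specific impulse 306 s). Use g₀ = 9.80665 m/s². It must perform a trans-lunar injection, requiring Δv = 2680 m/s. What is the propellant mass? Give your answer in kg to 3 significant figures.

propellant mass ≈ 4620 kg

v_e = Isp · g₀ = 306 × 9.80665 = 3000.8 m/s.
m₀/m_f = exp(Δv / v_e) = exp(2680 / 3000.8) = exp(0.8931) = 2.4427.
m_f = 7,830 / 2.4427 = 3,205.47 kg, so propellant = m₀ − m_f = 7,830 − 3,205.47 = 4,624.53 kg.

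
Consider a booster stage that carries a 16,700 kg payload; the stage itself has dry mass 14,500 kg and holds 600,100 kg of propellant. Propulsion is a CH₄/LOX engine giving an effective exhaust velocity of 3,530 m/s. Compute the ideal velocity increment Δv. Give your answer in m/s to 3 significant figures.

m₀ = payload + dry + propellant = 16,700 + 14,500 + 600,100 = 631,300 kg.
m_f = payload + dry = 16,700 + 14,500 = 31,200 kg.
Rocket equation: Δv = v_e · ln(m₀/m_f) = 3530.0 × ln(20.23) = 3530.0 × 3.0074 ≈ 10616.0 m/s.

Δv ≈ 10600 m/s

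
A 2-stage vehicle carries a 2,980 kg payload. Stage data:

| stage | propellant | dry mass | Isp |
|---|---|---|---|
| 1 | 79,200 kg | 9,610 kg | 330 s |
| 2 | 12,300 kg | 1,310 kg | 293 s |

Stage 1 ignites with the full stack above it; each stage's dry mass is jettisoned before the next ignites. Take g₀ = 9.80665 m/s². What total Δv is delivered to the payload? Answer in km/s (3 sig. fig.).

Δv ≈ 8.39 km/s

Ignition mass of stage 1 = 79,200+9,610 + 12,300+1,310 + 2,980 = 105,400 kg.
Stage 1: m₀ = 105,400 kg, m_f = 105,400 − 79,200 = 26,200 kg; Δv = 330×9.80665×ln(4.023) = 3236.2×1.3920 ≈ 4505 m/s.
Stage 2: m₀ = 16,590 kg, m_f = 16,590 − 12,300 = 4,290 kg; Δv = 293×9.80665×ln(3.867) = 2873.3×1.3525 ≈ 3886 m/s.
Total Δv = 4505 + 3886 = 8391 m/s.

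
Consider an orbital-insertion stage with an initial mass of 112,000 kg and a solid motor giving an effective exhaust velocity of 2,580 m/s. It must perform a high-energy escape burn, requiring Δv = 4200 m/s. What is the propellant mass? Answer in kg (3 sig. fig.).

propellant mass ≈ 90000 kg

Using Δv = v_e ln(m₀/m_f): m₀/m_f = exp(Δv / v_e) = exp(4200 / 2580.0) = exp(1.6279) = 5.0932.
m_f = 112,000 / 5.0932 = 21,990.1 kg, so propellant = m₀ − m_f = 112,000 − 21,990.1 = 90,009.9 kg.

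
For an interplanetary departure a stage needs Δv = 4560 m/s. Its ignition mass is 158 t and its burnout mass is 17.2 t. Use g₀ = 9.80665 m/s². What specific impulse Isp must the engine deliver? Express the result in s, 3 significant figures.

ln(m₀/m_f) = ln(158000/17200) = ln(9.186) = 2.2177.
From the ideal rocket equation, v_e = Δv / ln(m₀/m_f) = 4560 / 2.2177 = 2056.2 m/s.
Isp = v_e / g₀ = 2056.2 / 9.80665 = 209.7 s.

Isp ≈ 210 s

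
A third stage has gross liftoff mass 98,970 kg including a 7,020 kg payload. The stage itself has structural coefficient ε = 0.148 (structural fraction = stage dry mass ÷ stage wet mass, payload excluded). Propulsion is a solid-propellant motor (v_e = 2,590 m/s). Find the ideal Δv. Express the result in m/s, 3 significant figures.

Stage wet mass = m₀ − payload = 98,970 − 7,020 = 91,950 kg.
Stage dry mass = ε × stage wet mass = 0.148 × 91,950 = 13,608.6 kg.
Burnout mass m_f = stage dry + payload = 13,608.6 + 7,020 = 20,628.6 kg.
By the Tsiolkovsky rocket equation, Δv = v_e · ln(98,970/20,628.6) = 2590.0 × ln(4.798) = 2590.0 × 1.5681 ≈ 4061 m/s.

Δv ≈ 4060 m/s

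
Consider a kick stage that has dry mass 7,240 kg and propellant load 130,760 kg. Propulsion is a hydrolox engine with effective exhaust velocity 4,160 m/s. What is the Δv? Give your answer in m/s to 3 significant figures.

Δv ≈ 12300 m/s

m₀ = m_dry + m_prop = 7,240 + 130,760 = 138,000 kg.
From the ideal rocket equation, Δv = v_e · ln(m₀/m_f) = 4160.0 × ln(19.06) = 4160.0 × 2.9476 ≈ 12262.2 m/s.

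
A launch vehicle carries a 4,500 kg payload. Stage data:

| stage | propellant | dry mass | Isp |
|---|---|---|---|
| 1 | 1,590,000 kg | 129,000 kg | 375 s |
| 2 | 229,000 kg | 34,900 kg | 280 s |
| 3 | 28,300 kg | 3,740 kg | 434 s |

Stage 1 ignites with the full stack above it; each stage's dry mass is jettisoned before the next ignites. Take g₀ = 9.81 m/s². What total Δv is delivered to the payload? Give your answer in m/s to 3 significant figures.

Δv ≈ 16000 m/s

Ignition mass of stage 1 = 1,590,000+129,000 + 229,000+34,900 + 28,300+3,740 + 4,500 = 2,019,440 kg.
Stage 1: m₀ = 2,019,440 kg, m_f = 2,019,440 − 1,590,000 = 429,440 kg; Δv = 375×9.81×ln(4.702) = 3678.8×1.5481 ≈ 5695 m/s.
Stage 2: m₀ = 300,440 kg, m_f = 300,440 − 229,000 = 71,440 kg; Δv = 280×9.81×ln(4.205) = 2746.8×1.4364 ≈ 3945 m/s.
Stage 3: m₀ = 36,540 kg, m_f = 36,540 − 28,300 = 8,240 kg; Δv = 434×9.81×ln(4.434) = 4257.5×1.4894 ≈ 6341 m/s.
Total Δv = 5695 + 3945 + 6341 = 15981 m/s.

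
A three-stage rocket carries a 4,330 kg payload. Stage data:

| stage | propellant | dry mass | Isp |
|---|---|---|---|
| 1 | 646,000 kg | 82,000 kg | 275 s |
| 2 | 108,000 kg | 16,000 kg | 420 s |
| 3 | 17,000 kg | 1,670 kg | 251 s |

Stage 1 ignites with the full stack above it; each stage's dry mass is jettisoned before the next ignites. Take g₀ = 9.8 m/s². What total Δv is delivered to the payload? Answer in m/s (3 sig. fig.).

Δv ≈ 12400 m/s

Ignition mass of stage 1 = 646,000+82,000 + 108,000+16,000 + 17,000+1,670 + 4,330 = 875,000 kg.
Stage 1: m₀ = 875,000 kg, m_f = 875,000 − 646,000 = 229,000 kg; Δv = 275×9.8×ln(3.821) = 2695.0×1.3405 ≈ 3613 m/s.
Stage 2: m₀ = 147,000 kg, m_f = 147,000 − 108,000 = 39,000 kg; Δv = 420×9.8×ln(3.769) = 4116.0×1.3269 ≈ 5461 m/s.
Stage 3: m₀ = 23,000 kg, m_f = 23,000 − 17,000 = 6,000 kg; Δv = 251×9.8×ln(3.833) = 2459.8×1.3437 ≈ 3305 m/s.
Total Δv = 3613 + 5461 + 3305 = 12379 m/s.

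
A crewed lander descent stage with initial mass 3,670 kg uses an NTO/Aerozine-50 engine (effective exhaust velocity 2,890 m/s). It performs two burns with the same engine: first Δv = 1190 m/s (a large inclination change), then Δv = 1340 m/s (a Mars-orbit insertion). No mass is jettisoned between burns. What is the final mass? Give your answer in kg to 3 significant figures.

After the first burn: m = 3670 × exp(−1190/2890.0) = 3670 × 0.66248 = 2,431.3 kg.
After the second burn: m = 2,431.3 × exp(−1340/2890.0) = 2,431.3 × 0.62897 = 1,529.21 kg.

final mass ≈ 1530 kg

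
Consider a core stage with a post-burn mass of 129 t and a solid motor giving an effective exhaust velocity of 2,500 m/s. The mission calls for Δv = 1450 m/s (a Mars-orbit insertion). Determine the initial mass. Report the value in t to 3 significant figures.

From the ideal rocket equation, m₀/m_f = exp(Δv / v_e) = exp(1450 / 2500.0) = exp(0.5800) = 1.7860.
m₀ = m_f × 1.7860 = 129 × 1.7860 = 230.394 t.

initial mass ≈ 230 t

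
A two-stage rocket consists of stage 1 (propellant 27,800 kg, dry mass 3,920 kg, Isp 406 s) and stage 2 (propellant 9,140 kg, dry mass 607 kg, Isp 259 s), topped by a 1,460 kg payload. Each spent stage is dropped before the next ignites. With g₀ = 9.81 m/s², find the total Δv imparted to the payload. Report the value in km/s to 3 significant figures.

Ignition mass of stage 1 = 27,800+3,920 + 9,140+607 + 1,460 = 42,927 kg.
Stage 1: m₀ = 42,927 kg, m_f = 42,927 − 27,800 = 15,127 kg; Δv = 406×9.81×ln(2.838) = 3982.9×1.0430 ≈ 4154 m/s.
Stage 2: m₀ = 11,207 kg, m_f = 11,207 − 9,140 = 2,067 kg; Δv = 259×9.81×ln(5.422) = 2540.8×1.6904 ≈ 4295 m/s.
Total Δv = 4154 + 4295 = 8449 m/s.

Δv ≈ 8.45 km/s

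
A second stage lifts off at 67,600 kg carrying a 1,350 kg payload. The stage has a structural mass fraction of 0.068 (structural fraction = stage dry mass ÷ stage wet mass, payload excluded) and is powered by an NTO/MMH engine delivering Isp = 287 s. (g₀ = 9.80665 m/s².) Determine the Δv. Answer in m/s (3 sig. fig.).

Stage wet mass = m₀ − payload = 67,600 − 1,350 = 66,250 kg.
Stage dry mass = ε × stage wet mass = 0.068 × 66,250 = 4,505 kg.
Burnout mass m_f = stage dry + payload = 4,505 + 1,350 = 5,855 kg.
v_e = Isp · g₀ = 287 × 9.80665 = 2814.5 m/s.
Δv = v_e · ln(67,600/5,855) = 2814.5 × ln(11.55) = 2814.5 × 2.4463 ≈ 6885 m/s.

Δv ≈ 6890 m/s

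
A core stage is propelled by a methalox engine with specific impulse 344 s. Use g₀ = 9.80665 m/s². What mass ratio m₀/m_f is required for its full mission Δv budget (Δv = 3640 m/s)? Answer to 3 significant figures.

v_e = Isp · g₀ = 344 × 9.80665 = 3373.5 m/s.
Using Δv = v_e ln(m₀/m_f): m₀/m_f = exp(Δv / v_e) = exp(3640 / 3373.5) = exp(1.0790) = 2.9417.

mass ratio ≈ 2.94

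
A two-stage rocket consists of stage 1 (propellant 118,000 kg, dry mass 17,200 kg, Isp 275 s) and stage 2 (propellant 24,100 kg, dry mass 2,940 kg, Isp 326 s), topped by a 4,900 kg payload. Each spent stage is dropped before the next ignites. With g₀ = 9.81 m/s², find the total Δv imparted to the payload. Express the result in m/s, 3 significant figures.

Ignition mass of stage 1 = 118,000+17,200 + 24,100+2,940 + 4,900 = 167,140 kg.
Stage 1: m₀ = 167,140 kg, m_f = 167,140 − 118,000 = 49,140 kg; Δv = 275×9.81×ln(3.401) = 2697.8×1.2242 ≈ 3302 m/s.
Stage 2: m₀ = 31,940 kg, m_f = 31,940 − 24,100 = 7,840 kg; Δv = 326×9.81×ln(4.074) = 3198.1×1.4046 ≈ 4492 m/s.
Total Δv = 3302 + 4492 = 7794 m/s.

Δv ≈ 7790 m/s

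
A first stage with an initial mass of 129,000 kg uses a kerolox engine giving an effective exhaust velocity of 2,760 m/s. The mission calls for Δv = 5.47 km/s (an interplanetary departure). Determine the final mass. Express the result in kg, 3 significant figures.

final mass ≈ 17800 kg

Rocket equation: m₀/m_f = exp(Δv / v_e) = exp(5470 / 2760.0) = exp(1.9819) = 7.2564.
m_f = m₀ / 7.2564 = 129,000 / 7.2564 = 17,777.4 kg.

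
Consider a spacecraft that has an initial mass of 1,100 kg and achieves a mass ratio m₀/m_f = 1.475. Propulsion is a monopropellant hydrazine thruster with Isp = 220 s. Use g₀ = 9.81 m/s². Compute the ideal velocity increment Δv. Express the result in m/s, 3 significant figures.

Δv ≈ 839 m/s

v_e = Isp · g₀ = 220 × 9.81 = 2158.2 m/s.
Δv = v_e · ln(1.475) = 2158.2 × 0.3887 ≈ 838.8 m/s.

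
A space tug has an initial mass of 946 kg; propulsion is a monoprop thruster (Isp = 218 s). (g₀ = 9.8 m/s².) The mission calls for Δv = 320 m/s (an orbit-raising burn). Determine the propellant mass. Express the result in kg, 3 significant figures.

propellant mass ≈ 132 kg

v_e = Isp · g₀ = 218 × 9.8 = 2136.4 m/s.
m₀/m_f = exp(Δv / v_e) = exp(320 / 2136.4) = exp(0.1498) = 1.1616.
m_f = 946 / 1.1616 = 814.394 kg, so propellant = m₀ − m_f = 946 − 814.394 = 131.606 kg.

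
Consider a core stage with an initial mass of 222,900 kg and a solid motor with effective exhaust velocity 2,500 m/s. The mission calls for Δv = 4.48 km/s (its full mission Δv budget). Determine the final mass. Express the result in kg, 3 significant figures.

final mass ≈ 37100 kg

m₀/m_f = exp(Δv / v_e) = exp(4480 / 2500.0) = exp(1.7920) = 6.0014.
m_f = m₀ / 6.0014 = 222,900 / 6.0014 = 37,141.3 kg.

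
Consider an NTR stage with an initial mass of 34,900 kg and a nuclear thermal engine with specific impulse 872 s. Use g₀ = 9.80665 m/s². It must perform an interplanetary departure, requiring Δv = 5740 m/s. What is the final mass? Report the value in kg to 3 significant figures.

v_e = Isp · g₀ = 872 × 9.80665 = 8551.4 m/s.
m₀/m_f = exp(Δv / v_e) = exp(5740 / 8551.4) = exp(0.6712) = 1.9567.
m_f = m₀ / 1.9567 = 34,900 / 1.9567 = 17,836.2 kg.

final mass ≈ 17800 kg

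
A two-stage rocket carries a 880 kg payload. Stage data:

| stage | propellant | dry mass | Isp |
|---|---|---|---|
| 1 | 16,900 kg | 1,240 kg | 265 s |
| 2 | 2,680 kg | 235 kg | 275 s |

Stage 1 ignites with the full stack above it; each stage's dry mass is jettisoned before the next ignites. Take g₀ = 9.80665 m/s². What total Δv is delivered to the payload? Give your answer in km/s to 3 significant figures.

Ignition mass of stage 1 = 16,900+1,240 + 2,680+235 + 880 = 21,935 kg.
Stage 1: m₀ = 21,935 kg, m_f = 21,935 − 16,900 = 5,035 kg; Δv = 265×9.80665×ln(4.357) = 2598.8×1.4717 ≈ 3825 m/s.
Stage 2: m₀ = 3,795 kg, m_f = 3,795 − 2,680 = 1,115 kg; Δv = 275×9.80665×ln(3.404) = 2696.8×1.2248 ≈ 3303 m/s.
Total Δv = 3825 + 3303 = 7128 m/s.

Δv ≈ 7.13 km/s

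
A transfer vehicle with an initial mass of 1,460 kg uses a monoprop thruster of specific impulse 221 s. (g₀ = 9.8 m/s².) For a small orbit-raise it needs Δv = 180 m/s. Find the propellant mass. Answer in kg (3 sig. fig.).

propellant mass ≈ 116 kg

v_e = Isp · g₀ = 221 × 9.8 = 2165.8 m/s.
From the ideal rocket equation, m₀/m_f = exp(Δv / v_e) = exp(180 / 2165.8) = exp(0.0831) = 1.0867.
m_f = 1,460 / 1.0867 = 1,343.52 kg, so propellant = m₀ − m_f = 1,460 − 1,343.52 = 116.48 kg.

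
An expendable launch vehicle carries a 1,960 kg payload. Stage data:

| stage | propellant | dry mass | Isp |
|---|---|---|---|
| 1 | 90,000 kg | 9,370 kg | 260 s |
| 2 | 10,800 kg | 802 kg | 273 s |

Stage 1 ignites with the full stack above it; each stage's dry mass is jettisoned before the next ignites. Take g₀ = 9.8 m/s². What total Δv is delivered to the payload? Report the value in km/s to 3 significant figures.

Ignition mass of stage 1 = 90,000+9,370 + 10,800+802 + 1,960 = 112,932 kg.
Stage 1: m₀ = 112,932 kg, m_f = 112,932 − 90,000 = 22,932 kg; Δv = 260×9.8×ln(4.925) = 2548.0×1.5943 ≈ 4062 m/s.
Stage 2: m₀ = 13,562 kg, m_f = 13,562 − 10,800 = 2,762 kg; Δv = 273×9.8×ln(4.91) = 2675.4×1.5913 ≈ 4257 m/s.
Total Δv = 4062 + 4257 = 8319 m/s.

Δv ≈ 8.32 km/s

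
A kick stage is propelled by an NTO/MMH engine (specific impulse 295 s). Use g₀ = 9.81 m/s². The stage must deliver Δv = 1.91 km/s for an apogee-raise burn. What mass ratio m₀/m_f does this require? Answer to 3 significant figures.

v_e = Isp · g₀ = 295 × 9.81 = 2894.0 m/s.
By the Tsiolkovsky rocket equation, m₀/m_f = exp(Δv / v_e) = exp(1910 / 2894.0) = exp(0.6600) = 1.9348.

mass ratio ≈ 1.93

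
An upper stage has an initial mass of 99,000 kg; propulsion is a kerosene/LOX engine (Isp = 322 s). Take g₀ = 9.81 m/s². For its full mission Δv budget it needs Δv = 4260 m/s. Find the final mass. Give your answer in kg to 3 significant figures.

final mass ≈ 25700 kg

v_e = Isp · g₀ = 322 × 9.81 = 3158.8 m/s.
By the Tsiolkovsky rocket equation, m₀/m_f = exp(Δv / v_e) = exp(4260 / 3158.8) = exp(1.3486) = 3.8520.
m_f = m₀ / 3.8520 = 99,000 / 3.8520 = 25,700.9 kg.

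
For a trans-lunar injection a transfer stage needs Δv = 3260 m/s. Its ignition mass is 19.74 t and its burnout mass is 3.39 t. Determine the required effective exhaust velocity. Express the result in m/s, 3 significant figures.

v_e ≈ 1850 m/s

ln(m₀/m_f) = ln(19740/3390) = ln(5.823) = 1.7618.
By the Tsiolkovsky rocket equation, v_e = Δv / ln(m₀/m_f) = 3260 / 1.7618 = 1850.4 m/s.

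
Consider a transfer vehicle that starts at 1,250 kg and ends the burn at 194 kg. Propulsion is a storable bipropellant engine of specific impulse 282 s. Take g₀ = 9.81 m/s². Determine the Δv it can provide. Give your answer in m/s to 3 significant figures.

Δv ≈ 5150 m/s

v_e = Isp · g₀ = 282 × 9.81 = 2766.4 m/s.
From the ideal rocket equation, Δv = v_e · ln(m₀/m_f) = 2766.4 × ln(6.443) = 2766.4 × 1.8630 ≈ 5154.0 m/s.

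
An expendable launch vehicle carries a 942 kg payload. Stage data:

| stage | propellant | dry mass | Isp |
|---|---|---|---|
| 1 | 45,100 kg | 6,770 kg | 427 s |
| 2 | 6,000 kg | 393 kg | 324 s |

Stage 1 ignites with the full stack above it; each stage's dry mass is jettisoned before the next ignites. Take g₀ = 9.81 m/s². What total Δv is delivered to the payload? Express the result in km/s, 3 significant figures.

Δv ≈ 11.4 km/s

Ignition mass of stage 1 = 45,100+6,770 + 6,000+393 + 942 = 59,205 kg.
Stage 1: m₀ = 59,205 kg, m_f = 59,205 − 45,100 = 14,105 kg; Δv = 427×9.81×ln(4.197) = 4188.9×1.4345 ≈ 6009 m/s.
Stage 2: m₀ = 7,335 kg, m_f = 7,335 − 6,000 = 1,335 kg; Δv = 324×9.81×ln(5.494) = 3178.4×1.7037 ≈ 5415 m/s.
Total Δv = 6009 + 5415 = 11424 m/s.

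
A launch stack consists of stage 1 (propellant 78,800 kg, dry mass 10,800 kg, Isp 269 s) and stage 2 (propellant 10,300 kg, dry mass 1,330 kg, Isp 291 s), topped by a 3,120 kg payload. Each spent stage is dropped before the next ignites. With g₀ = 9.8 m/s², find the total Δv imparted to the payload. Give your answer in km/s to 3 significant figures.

Δv ≈ 7.13 km/s

Ignition mass of stage 1 = 78,800+10,800 + 10,300+1,330 + 3,120 = 104,350 kg.
Stage 1: m₀ = 104,350 kg, m_f = 104,350 − 78,800 = 25,550 kg; Δv = 269×9.8×ln(4.084) = 2636.2×1.4071 ≈ 3709 m/s.
Stage 2: m₀ = 14,750 kg, m_f = 14,750 − 10,300 = 4,450 kg; Δv = 291×9.8×ln(3.315) = 2851.8×1.1983 ≈ 3417 m/s.
Total Δv = 3709 + 3417 = 7126 m/s.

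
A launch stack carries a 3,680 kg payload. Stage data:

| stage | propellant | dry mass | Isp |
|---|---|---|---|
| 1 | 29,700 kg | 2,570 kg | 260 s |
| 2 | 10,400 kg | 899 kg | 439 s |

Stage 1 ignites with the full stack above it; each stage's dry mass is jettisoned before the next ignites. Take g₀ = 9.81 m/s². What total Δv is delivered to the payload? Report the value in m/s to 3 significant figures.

Ignition mass of stage 1 = 29,700+2,570 + 10,400+899 + 3,680 = 47,249 kg.
Stage 1: m₀ = 47,249 kg, m_f = 47,249 − 29,700 = 17,549 kg; Δv = 260×9.81×ln(2.692) = 2550.6×0.9904 ≈ 2526 m/s.
Stage 2: m₀ = 14,979 kg, m_f = 14,979 − 10,400 = 4,579 kg; Δv = 439×9.81×ln(3.271) = 4306.6×1.1852 ≈ 5104 m/s.
Total Δv = 2526 + 5104 = 7630 m/s.

Δv ≈ 7630 m/s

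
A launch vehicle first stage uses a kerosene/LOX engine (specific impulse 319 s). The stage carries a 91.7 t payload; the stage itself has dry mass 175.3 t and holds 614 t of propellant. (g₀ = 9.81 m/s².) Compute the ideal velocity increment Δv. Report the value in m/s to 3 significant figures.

Δv ≈ 3740 m/s

v_e = Isp · g₀ = 319 × 9.81 = 3129.4 m/s.
m₀ = payload + dry + propellant = 91.7 + 175.3 + 614 = 881 t.
m_f = payload + dry = 91.7 + 175.3 = 267 t.
Δv = v_e · ln(m₀/m_f) = 3129.4 × ln(3.3) = 3129.4 × 1.1938 ≈ 3735.9 m/s.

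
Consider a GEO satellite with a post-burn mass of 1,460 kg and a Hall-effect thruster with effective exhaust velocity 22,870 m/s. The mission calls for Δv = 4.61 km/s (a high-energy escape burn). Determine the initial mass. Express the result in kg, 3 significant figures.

Using Δv = v_e ln(m₀/m_f): m₀/m_f = exp(Δv / v_e) = exp(4610 / 22870.0) = exp(0.2016) = 1.2233.
m₀ = m_f × 1.2233 = 1,460 × 1.2233 = 1,786.02 kg.

initial mass ≈ 1790 kg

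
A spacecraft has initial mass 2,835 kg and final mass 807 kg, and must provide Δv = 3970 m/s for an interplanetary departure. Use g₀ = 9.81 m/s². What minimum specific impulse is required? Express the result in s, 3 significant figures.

ln(m₀/m_f) = ln(2835/807) = ln(3.513) = 1.2565.
v_e = Δv / ln(m₀/m_f) = 3970 / 1.2565 = 3159.6 m/s.
Isp = v_e / g₀ = 3159.6 / 9.81 = 322.1 s.

Isp ≈ 322 s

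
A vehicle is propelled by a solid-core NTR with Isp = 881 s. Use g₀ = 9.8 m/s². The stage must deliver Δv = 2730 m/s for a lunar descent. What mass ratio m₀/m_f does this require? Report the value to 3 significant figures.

v_e = Isp · g₀ = 881 × 9.8 = 8633.8 m/s.
m₀/m_f = exp(Δv / v_e) = exp(2730 / 8633.8) = exp(0.3162) = 1.3719.

mass ratio ≈ 1.37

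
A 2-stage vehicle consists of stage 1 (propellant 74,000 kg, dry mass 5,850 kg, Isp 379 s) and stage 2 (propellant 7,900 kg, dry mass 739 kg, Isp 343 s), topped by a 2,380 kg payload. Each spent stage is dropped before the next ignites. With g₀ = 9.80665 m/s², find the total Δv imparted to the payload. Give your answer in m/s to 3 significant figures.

Δv ≈ 10500 m/s

Ignition mass of stage 1 = 74,000+5,850 + 7,900+739 + 2,380 = 90,869 kg.
Stage 1: m₀ = 90,869 kg, m_f = 90,869 − 74,000 = 16,869 kg; Δv = 379×9.80665×ln(5.387) = 3716.7×1.6839 ≈ 6259 m/s.
Stage 2: m₀ = 11,019 kg, m_f = 11,019 − 7,900 = 3,119 kg; Δv = 343×9.80665×ln(3.533) = 3363.7×1.2621 ≈ 4245 m/s.
Total Δv = 6259 + 4245 = 10504 m/s.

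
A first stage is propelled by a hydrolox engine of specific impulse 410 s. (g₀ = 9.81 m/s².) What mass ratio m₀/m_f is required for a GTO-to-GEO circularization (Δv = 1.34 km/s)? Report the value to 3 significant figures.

mass ratio ≈ 1.40

v_e = Isp · g₀ = 410 × 9.81 = 4022.1 m/s.
m₀/m_f = exp(Δv / v_e) = exp(1340 / 4022.1) = exp(0.3332) = 1.3954.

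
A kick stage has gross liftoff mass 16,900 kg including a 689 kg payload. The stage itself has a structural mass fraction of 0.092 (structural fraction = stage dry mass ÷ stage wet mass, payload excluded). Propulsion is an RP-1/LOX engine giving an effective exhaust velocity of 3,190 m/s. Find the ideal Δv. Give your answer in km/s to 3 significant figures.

Δv ≈ 6.53 km/s

Stage wet mass = m₀ − payload = 16,900 − 689 = 16,211 kg.
Stage dry mass = ε × stage wet mass = 0.092 × 16,211 = 1,491.41 kg.
Burnout mass m_f = stage dry + payload = 1,491.41 + 689 = 2,180.41 kg.
Rocket equation: Δv = v_e · ln(16,900/2,180.41) = 3190.0 × ln(7.751) = 3190.0 × 2.0478 ≈ 6532 m/s.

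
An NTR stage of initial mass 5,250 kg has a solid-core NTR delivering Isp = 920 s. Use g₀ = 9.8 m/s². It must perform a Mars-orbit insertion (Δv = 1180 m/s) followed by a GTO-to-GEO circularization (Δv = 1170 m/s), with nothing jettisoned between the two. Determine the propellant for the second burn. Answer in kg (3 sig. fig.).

v_e = Isp · g₀ = 920 × 9.8 = 9016.0 m/s.
After the first burn: m = 5250 × exp(−1180/9016.0) = 5250 × 0.87732 = 4,605.93 kg.
After the second burn: m = 4,605.93 × exp(−1170/9016.0) = 4,605.93 × 0.87830 = 4,045.39 kg.
Second-burn propellant = 4,605.93 − 4,045.39 = 560.54 kg.

propellant for the second burn ≈ 561 kg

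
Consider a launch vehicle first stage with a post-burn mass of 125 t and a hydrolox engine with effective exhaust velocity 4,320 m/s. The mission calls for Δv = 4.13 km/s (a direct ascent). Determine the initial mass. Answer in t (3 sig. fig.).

m₀/m_f = exp(Δv / v_e) = exp(4130 / 4320.0) = exp(0.9560) = 2.6013.
m₀ = m_f × 2.6013 = 125 × 2.6013 = 325.163 t.

initial mass ≈ 325 t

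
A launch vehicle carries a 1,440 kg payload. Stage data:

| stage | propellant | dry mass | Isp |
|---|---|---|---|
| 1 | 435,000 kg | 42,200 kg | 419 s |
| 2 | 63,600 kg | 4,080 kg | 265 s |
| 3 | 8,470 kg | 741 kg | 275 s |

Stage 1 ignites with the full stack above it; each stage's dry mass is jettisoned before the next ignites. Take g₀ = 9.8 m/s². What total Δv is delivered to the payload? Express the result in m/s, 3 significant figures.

Δv ≈ 14900 m/s

Ignition mass of stage 1 = 435,000+42,200 + 63,600+4,080 + 8,470+741 + 1,440 = 555,531 kg.
Stage 1: m₀ = 555,531 kg, m_f = 555,531 − 435,000 = 120,531 kg; Δv = 419×9.8×ln(4.609) = 4106.2×1.5280 ≈ 6274 m/s.
Stage 2: m₀ = 78,331 kg, m_f = 78,331 − 63,600 = 14,731 kg; Δv = 265×9.8×ln(5.317) = 2597.0×1.6710 ≈ 4340 m/s.
Stage 3: m₀ = 10,651 kg, m_f = 10,651 − 8,470 = 2,181 kg; Δv = 275×9.8×ln(4.884) = 2695.0×1.5859 ≈ 4274 m/s.
Total Δv = 6274 + 4340 + 4274 = 14888 m/s.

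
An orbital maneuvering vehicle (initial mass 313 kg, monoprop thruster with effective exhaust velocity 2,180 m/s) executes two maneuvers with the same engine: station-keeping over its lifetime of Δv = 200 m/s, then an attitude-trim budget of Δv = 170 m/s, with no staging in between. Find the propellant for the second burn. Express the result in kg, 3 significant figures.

propellant for the second burn ≈ 21.4 kg

After the first burn: m = 313 × exp(−200/2180.0) = 313 × 0.91234 = 285.562 kg.
After the second burn: m = 285.562 × exp(−170/2180.0) = 285.562 × 0.92498 = 264.139 kg.
Second-burn propellant = 285.562 − 264.139 = 21.423 kg.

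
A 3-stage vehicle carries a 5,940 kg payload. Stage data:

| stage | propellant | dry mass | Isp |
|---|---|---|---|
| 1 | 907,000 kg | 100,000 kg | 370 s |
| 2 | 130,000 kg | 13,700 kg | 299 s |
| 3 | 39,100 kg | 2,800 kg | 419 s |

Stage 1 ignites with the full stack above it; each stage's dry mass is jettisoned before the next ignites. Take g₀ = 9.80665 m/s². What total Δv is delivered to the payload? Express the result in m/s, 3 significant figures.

Δv ≈ 15400 m/s

Ignition mass of stage 1 = 907,000+100,000 + 130,000+13,700 + 39,100+2,800 + 5,940 = 1,198,540 kg.
Stage 1: m₀ = 1,198,540 kg, m_f = 1,198,540 − 907,000 = 291,540 kg; Δv = 370×9.80665×ln(4.111) = 3628.5×1.4137 ≈ 5129 m/s.
Stage 2: m₀ = 191,540 kg, m_f = 191,540 − 130,000 = 61,540 kg; Δv = 299×9.80665×ln(3.112) = 2932.2×1.1354 ≈ 3329 m/s.
Stage 3: m₀ = 47,840 kg, m_f = 47,840 − 39,100 = 8,740 kg; Δv = 419×9.80665×ln(5.474) = 4109.0×1.7000 ≈ 6985 m/s.
Total Δv = 5129 + 3329 + 6985 = 15443 m/s.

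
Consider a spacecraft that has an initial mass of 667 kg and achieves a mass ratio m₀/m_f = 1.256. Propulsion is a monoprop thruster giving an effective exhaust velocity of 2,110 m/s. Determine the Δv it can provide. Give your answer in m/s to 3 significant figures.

By the Tsiolkovsky rocket equation, Δv = v_e · ln(1.256) = 2110.0 × 0.2279 ≈ 480.9 m/s.

Δv ≈ 481 m/s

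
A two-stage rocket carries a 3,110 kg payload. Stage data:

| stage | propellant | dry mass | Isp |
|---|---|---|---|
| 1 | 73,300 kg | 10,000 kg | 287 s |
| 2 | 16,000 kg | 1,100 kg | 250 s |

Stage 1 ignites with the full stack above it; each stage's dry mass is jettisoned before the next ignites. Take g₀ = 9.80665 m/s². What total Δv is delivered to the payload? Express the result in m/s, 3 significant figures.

Δv ≈ 7310 m/s

Ignition mass of stage 1 = 73,300+10,000 + 16,000+1,100 + 3,110 = 103,510 kg.
Stage 1: m₀ = 103,510 kg, m_f = 103,510 − 73,300 = 30,210 kg; Δv = 287×9.80665×ln(3.426) = 2814.5×1.2315 ≈ 3466 m/s.
Stage 2: m₀ = 20,210 kg, m_f = 20,210 − 16,000 = 4,210 kg; Δv = 250×9.80665×ln(4.8) = 2451.7×1.5687 ≈ 3846 m/s.
Total Δv = 3466 + 3846 = 7312 m/s.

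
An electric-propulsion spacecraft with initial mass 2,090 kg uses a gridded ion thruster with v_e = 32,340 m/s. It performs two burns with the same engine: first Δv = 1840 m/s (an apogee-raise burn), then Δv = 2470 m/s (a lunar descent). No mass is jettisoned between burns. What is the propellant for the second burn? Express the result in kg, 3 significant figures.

After the first burn: m = 2090 × exp(−1840/32340.0) = 2090 × 0.94469 = 1,974.4 kg.
After the second burn: m = 1,974.4 × exp(−2470/32340.0) = 1,974.4 × 0.92647 = 1,829.22 kg.
Second-burn propellant = 1,974.4 − 1,829.22 = 145.18 kg.

propellant for the second burn ≈ 145 kg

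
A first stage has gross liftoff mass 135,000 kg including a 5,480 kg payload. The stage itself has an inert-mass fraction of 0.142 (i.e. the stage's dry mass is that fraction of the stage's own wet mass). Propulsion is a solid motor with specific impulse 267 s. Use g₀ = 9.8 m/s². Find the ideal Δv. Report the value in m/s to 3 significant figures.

Stage wet mass = m₀ − payload = 135,000 − 5,480 = 129,520 kg.
Stage dry mass = ε × stage wet mass = 0.142 × 129,520 = 18,391.8 kg.
Burnout mass m_f = stage dry + payload = 18,391.8 + 5,480 = 23,871.8 kg.
v_e = Isp · g₀ = 267 × 9.8 = 2616.6 m/s.
Rocket equation: Δv = v_e · ln(135,000/23,871.8) = 2616.6 × ln(5.655) = 2616.6 × 1.7326 ≈ 4533 m/s.

Δv ≈ 4530 m/s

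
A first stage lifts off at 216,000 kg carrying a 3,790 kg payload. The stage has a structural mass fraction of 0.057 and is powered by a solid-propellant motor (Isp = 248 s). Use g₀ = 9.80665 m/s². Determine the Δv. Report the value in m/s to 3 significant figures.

Δv ≈ 6350 m/s

Stage wet mass = m₀ − payload = 216,000 − 3,790 = 212,210 kg.
Stage dry mass = ε × stage wet mass = 0.057 × 212,210 = 12,096 kg.
Burnout mass m_f = stage dry + payload = 12,096 + 3,790 = 15,886 kg.
v_e = Isp · g₀ = 248 × 9.80665 = 2432.0 m/s.
Using Δv = v_e ln(m₀/m_f): Δv = v_e · ln(216,000/15,886) = 2432.0 × ln(13.6) = 2432.0 × 2.6098 ≈ 6347 m/s.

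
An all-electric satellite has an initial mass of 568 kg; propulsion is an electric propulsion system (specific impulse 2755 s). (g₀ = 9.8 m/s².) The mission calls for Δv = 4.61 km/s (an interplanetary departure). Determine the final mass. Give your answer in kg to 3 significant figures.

final mass ≈ 479 kg

v_e = Isp · g₀ = 2755 × 9.8 = 26999.0 m/s.
m₀/m_f = exp(Δv / v_e) = exp(4610 / 26999.0) = exp(0.1707) = 1.1862.
m_f = m₀ / 1.1862 = 568 / 1.1862 = 478.84 kg.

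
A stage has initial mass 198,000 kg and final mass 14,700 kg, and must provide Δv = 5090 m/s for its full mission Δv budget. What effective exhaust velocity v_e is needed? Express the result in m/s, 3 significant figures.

v_e ≈ 1960 m/s

ln(m₀/m_f) = ln(198000/14700) = ln(13.47) = 2.6004.
By the Tsiolkovsky rocket equation, v_e = Δv / ln(m₀/m_f) = 5090 / 2.6004 = 1957.4 m/s.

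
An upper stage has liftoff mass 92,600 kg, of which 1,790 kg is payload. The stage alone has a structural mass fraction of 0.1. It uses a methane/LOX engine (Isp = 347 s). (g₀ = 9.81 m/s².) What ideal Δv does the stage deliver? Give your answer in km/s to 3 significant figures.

Δv ≈ 7.29 km/s

Stage wet mass = m₀ − payload = 92,600 − 1,790 = 90,810 kg.
Stage dry mass = ε × stage wet mass = 0.1 × 90,810 = 9,081 kg.
Burnout mass m_f = stage dry + payload = 9,081 + 1,790 = 10,871 kg.
v_e = Isp · g₀ = 347 × 9.81 = 3404.1 m/s.
Δv = v_e · ln(92,600/10,871) = 3404.1 × ln(8.518) = 3404.1 × 2.1422 ≈ 7292 m/s.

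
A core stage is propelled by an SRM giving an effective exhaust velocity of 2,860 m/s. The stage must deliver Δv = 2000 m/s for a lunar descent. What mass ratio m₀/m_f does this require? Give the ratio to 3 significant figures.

By the Tsiolkovsky rocket equation, m₀/m_f = exp(Δv / v_e) = exp(2000 / 2860.0) = exp(0.6993) = 2.0123.

mass ratio ≈ 2.01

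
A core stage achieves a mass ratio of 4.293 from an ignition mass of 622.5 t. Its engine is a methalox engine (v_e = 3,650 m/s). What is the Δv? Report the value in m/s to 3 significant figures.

Δv ≈ 5320 m/s

Rocket equation: Δv = v_e · ln(4.293) = 3650.0 × 1.4570 ≈ 5318.0 m/s.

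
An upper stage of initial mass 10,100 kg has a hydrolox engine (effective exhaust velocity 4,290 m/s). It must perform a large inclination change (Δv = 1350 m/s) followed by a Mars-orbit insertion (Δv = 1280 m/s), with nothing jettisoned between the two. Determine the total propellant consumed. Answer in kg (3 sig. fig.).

After the first burn: m = 10100 × exp(−1350/4290.0) = 10100 × 0.73002 = 7,373.2 kg.
After the second burn: m = 7,373.2 × exp(−1280/4290.0) = 7,373.2 × 0.74203 = 5,471.14 kg.
Total propellant = m₀ − m_final = 10100 − 5,471.14 = 4,628.86 kg.

total propellant consumed ≈ 4630 kg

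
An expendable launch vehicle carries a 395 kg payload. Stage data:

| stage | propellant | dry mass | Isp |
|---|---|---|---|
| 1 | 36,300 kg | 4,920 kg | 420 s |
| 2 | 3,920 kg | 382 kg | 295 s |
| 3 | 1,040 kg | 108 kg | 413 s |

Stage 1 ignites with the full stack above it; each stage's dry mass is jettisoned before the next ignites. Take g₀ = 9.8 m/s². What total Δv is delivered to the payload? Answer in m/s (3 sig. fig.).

Ignition mass of stage 1 = 36,300+4,920 + 3,920+382 + 1,040+108 + 395 = 47,065 kg.
Stage 1: m₀ = 47,065 kg, m_f = 47,065 − 36,300 = 10,765 kg; Δv = 420×9.8×ln(4.372) = 4116.0×1.4752 ≈ 6072 m/s.
Stage 2: m₀ = 5,845 kg, m_f = 5,845 − 3,920 = 1,925 kg; Δv = 295×9.8×ln(3.036) = 2891.0×1.1107 ≈ 3211 m/s.
Stage 3: m₀ = 1,543 kg, m_f = 1,543 − 1,040 = 503 kg; Δv = 413×9.8×ln(3.068) = 4047.4×1.1209 ≈ 4537 m/s.
Total Δv = 6072 + 3211 + 4537 = 13820 m/s.

Δv ≈ 13800 m/s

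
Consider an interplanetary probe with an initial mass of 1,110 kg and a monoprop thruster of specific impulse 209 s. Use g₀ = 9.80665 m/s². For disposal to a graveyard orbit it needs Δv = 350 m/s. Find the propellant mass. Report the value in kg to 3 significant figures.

v_e = Isp · g₀ = 209 × 9.80665 = 2049.6 m/s.
Rocket equation: m₀/m_f = exp(Δv / v_e) = exp(350 / 2049.6) = exp(0.1708) = 1.1862.
m_f = 1,110 / 1.1862 = 935.761 kg, so propellant = m₀ − m_f = 1,110 − 935.761 = 174.239 kg.

propellant mass ≈ 174 kg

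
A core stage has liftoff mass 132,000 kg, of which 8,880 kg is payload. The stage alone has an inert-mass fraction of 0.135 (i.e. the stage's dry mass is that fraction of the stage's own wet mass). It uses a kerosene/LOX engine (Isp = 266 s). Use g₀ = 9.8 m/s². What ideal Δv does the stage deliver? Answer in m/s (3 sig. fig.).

Stage wet mass = m₀ − payload = 132,000 − 8,880 = 123,120 kg.
Stage dry mass = ε × stage wet mass = 0.135 × 123,120 = 16,621.2 kg.
Burnout mass m_f = stage dry + payload = 16,621.2 + 8,880 = 25,501.2 kg.
v_e = Isp · g₀ = 266 × 9.8 = 2606.8 m/s.
Δv = v_e · ln(132,000/25,501.2) = 2606.8 × ln(5.176) = 2606.8 × 1.6441 ≈ 4286 m/s.

Δv ≈ 4290 m/s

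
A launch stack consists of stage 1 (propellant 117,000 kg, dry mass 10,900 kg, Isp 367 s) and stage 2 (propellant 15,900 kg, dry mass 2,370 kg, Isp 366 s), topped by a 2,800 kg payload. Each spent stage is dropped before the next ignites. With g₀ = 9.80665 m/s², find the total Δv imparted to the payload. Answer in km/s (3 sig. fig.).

Δv ≈ 10.6 km/s

Ignition mass of stage 1 = 117,000+10,900 + 15,900+2,370 + 2,800 = 148,970 kg.
Stage 1: m₀ = 148,970 kg, m_f = 148,970 − 117,000 = 31,970 kg; Δv = 367×9.80665×ln(4.66) = 3599.0×1.5389 ≈ 5539 m/s.
Stage 2: m₀ = 21,070 kg, m_f = 21,070 − 15,900 = 5,170 kg; Δv = 366×9.80665×ln(4.075) = 3589.2×1.4050 ≈ 5043 m/s.
Total Δv = 5539 + 5043 = 10582 m/s.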